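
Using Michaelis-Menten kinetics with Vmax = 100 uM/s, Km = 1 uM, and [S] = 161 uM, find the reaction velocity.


v = Vmax * [S] / (Km + [S])
v = 100 * 161 / (1 + 161)
v = 99.3827 uM/s

99.3827 uM/s


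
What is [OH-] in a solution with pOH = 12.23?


[OH-] = 10^(-pOH)
[OH-] = 10^(-12.23)
[OH-] = 5.888e-13 M

5.888e-13 M


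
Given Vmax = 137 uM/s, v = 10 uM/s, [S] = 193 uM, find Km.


Km = [S] * (Vmax - v) / v
Km = 193 * (137 - 10) / 10
Km = 2451.1 uM

2451.1 uM


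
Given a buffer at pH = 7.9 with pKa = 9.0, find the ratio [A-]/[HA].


[A-]/[HA] = 10^(pH - pKa)
= 10^(7.9 - 9.0)
= 0.0794

0.0794


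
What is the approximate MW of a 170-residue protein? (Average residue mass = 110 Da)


MW = n_residues * 110 Da
MW = 170 * 110
MW = 18700 Da

18700 Da


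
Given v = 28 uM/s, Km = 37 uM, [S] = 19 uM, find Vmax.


Vmax = v * (Km + [S]) / [S]
Vmax = 28 * (37 + 19) / 19
Vmax = 82.5263 uM/s

82.5263 uM/s


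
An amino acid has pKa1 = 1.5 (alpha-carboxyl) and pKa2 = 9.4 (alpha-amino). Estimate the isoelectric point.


pI = (pKa1 + pKa2) / 2
pI = (1.5 + 9.4) / 2
pI = 5.45

5.45


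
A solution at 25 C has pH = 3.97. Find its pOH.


pOH = 14 - pH
pOH = 14 - 3.97
pOH = 10.03

10.03


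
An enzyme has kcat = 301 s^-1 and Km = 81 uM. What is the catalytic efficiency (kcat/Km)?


Catalytic efficiency = kcat / Km
= 301 / 81
= 3.716 uM^-1*s^-1

3.716 uM^-1*s^-1


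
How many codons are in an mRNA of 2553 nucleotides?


codons = nucleotides / 3
codons = 2553 / 3 = 851

851


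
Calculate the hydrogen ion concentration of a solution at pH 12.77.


[H+] = 10^(-pH)
[H+] = 10^(-12.77)
[H+] = 1.698e-13 M

1.698e-13 M


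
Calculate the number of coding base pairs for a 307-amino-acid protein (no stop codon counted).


Each amino acid = 1 codon = 3 bp
bp = 307 * 3 = 921 bp

921 bp


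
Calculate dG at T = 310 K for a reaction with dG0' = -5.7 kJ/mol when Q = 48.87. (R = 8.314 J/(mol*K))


dG = dG0' + RT * ln(Q) / 1000
dG = -5.7 + 8.314 * 310 * ln(48.87) / 1000
dG = 4.3237 kJ/mol

4.3237 kJ/mol


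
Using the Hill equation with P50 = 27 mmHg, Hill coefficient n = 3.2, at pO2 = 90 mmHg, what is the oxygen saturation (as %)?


Y = pO2^n / (P50^n + pO2^n)
Y = 90^3.2 / (27^3.2 + 90^3.2)
Y = 97.92%

97.92%


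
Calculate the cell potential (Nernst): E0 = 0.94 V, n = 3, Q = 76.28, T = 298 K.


E = E0 - (RT/nF) * ln(Q)
E = 0.94 - (8.314 * 298 / (3 * 96485)) * ln(76.28)
E = 0.9029 V

0.9029 V


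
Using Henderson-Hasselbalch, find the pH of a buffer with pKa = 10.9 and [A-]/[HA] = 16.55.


pH = pKa + log10([A-]/[HA])
pH = 10.9 + log10(16.55)
pH = 12.1188

12.1188


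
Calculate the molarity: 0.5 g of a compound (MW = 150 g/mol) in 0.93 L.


C = (mass / MW) / volume
C = (0.5 / 150) / 0.93
C = 0.0036 M

0.0036 M


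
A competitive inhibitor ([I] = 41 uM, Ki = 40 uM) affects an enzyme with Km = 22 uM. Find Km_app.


Km_app = Km * (1 + [I]/Ki)
Km_app = 22 * (1 + 41/40)
Km_app = 44.55 uM

44.55 uM


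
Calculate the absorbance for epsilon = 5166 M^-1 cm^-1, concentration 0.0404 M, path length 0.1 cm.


A = epsilon * c * l
A = 5166 * 0.0404 * 0.1
A = 20.8706

20.8706


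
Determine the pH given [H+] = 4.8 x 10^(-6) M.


pH = -log10([H+])
pH = -log10(4.8 x 10^(-6))
pH = 5.3188

5.3188


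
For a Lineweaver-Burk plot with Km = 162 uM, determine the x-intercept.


x-intercept = -1/Km
= -1/162
= -0.0062 1/uM

-0.0062 1/uM


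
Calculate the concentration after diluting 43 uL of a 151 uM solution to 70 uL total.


C2 = C1 * V1 / V2
C2 = 151 * 43 / 70
C2 = 92.7571 uM

92.7571 uM


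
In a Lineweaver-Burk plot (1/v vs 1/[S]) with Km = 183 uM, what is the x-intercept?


x-intercept = -1/Km
= -1/183
= -0.0055 1/uM

-0.0055 1/uM


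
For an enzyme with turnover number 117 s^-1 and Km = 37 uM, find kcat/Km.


Catalytic efficiency = kcat / Km
= 117 / 37
= 3.1622 uM^-1*s^-1

3.1622 uM^-1*s^-1


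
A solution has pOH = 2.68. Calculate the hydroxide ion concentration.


[OH-] = 10^(-pOH)
[OH-] = 10^(-2.68)
[OH-] = 0.0021 M

0.0021 M


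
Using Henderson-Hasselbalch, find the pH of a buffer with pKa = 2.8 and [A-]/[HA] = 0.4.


pH = pKa + log10([A-]/[HA])
pH = 2.8 + log10(0.4)
pH = 2.4021

2.4021


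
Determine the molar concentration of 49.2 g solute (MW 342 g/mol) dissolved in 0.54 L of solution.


C = (mass / MW) / volume
C = (49.2 / 342) / 0.54
C = 0.2664 M

0.2664 M


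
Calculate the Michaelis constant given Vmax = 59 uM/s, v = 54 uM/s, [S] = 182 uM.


Km = [S] * (Vmax - v) / v
Km = 182 * (59 - 54) / 54
Km = 16.8519 uM

16.8519 uM


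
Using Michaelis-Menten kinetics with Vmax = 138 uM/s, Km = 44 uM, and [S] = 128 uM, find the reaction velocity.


v = Vmax * [S] / (Km + [S])
v = 138 * 128 / (44 + 128)
v = 102.6977 uM/s

102.6977 uM/s


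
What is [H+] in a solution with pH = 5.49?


[H+] = 10^(-pH)
[H+] = 10^(-5.49)
[H+] = 3.236e-06 M

3.236e-06 M


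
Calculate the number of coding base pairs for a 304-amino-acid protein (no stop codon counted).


Each amino acid = 1 codon = 3 bp
bp = 304 * 3 = 912 bp

912 bp


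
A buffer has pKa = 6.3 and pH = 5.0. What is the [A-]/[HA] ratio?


[A-]/[HA] = 10^(pH - pKa)
= 10^(5.0 - 6.3)
= 0.0501

0.0501


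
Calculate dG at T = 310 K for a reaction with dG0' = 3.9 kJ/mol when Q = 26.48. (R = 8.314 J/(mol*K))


dG = dG0' + RT * ln(Q) / 1000
dG = 3.9 + 8.314 * 310 * ln(26.48) / 1000
dG = 12.3444 kJ/mol

12.3444 kJ/mol


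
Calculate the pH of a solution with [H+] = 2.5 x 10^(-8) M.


pH = -log10([H+])
pH = -log10(2.5 x 10^(-8))
pH = 7.6021

7.6021


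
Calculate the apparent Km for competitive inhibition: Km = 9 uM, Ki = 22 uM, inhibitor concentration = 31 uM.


Km_app = Km * (1 + [I]/Ki)
Km_app = 9 * (1 + 31/22)
Km_app = 21.6818 uM

21.6818 uM


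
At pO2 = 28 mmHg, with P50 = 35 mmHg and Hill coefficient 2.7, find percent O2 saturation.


Y = pO2^n / (P50^n + pO2^n)
Y = 28^2.7 / (35^2.7 + 28^2.7)
Y = 35.38%

35.38%


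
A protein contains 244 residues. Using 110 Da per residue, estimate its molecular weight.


MW = n_residues * 110 Da
MW = 244 * 110
MW = 26840 Da

26840 Da


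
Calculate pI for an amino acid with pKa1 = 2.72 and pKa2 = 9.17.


pI = (pKa1 + pKa2) / 2
pI = (2.72 + 9.17) / 2
pI = 5.945

5.945


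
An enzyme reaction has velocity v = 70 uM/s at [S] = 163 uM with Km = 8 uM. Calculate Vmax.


Vmax = v * (Km + [S]) / [S]
Vmax = 70 * (8 + 163) / 163
Vmax = 73.4356 uM/s

73.4356 uM/s


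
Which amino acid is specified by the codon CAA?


Standard genetic code lookup.
Codon CAA -> Gln

Gln


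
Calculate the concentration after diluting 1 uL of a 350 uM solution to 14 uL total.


C2 = C1 * V1 / V2
C2 = 350 * 1 / 14
C2 = 25.0 uM

25.0 uM


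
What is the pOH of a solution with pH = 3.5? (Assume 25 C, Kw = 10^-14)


pOH = 14 - pH
pOH = 14 - 3.5
pOH = 10.5

10.5


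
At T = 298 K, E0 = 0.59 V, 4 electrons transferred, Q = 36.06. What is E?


E = E0 - (RT/nF) * ln(Q)
E = 0.59 - (8.314 * 298 / (4 * 96485)) * ln(36.06)
E = 0.567 V

0.567 V


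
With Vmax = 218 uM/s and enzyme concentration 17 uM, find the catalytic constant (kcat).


kcat = Vmax / [E]t
kcat = 218 / 17
kcat = 12.8235 s^-1

12.8235 s^-1


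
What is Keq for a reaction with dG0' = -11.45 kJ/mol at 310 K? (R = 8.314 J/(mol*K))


Keq = exp(-dG0 * 1000 / (R * T))
Keq = exp(-(-11.45) * 1000 / (8.314 * 310))
Keq = 84.9927

84.9927


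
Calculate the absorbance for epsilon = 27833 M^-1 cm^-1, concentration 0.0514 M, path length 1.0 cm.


A = epsilon * c * l
A = 27833 * 0.0514 * 1.0
A = 1430.6162

1430.6162


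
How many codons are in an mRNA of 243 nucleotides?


codons = nucleotides / 3
codons = 243 / 3 = 81

81


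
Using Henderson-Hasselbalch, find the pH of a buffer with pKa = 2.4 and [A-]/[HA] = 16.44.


pH = pKa + log10([A-]/[HA])
pH = 2.4 + log10(16.44)
pH = 3.6159

3.6159


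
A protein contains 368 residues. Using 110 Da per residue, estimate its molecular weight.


MW = n_residues * 110 Da
MW = 368 * 110
MW = 40480 Da

40480 Da


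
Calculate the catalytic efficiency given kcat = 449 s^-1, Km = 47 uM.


Catalytic efficiency = kcat / Km
= 449 / 47
= 9.5532 uM^-1*s^-1

9.5532 uM^-1*s^-1


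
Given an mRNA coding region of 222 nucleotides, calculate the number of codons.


codons = nucleotides / 3
codons = 222 / 3 = 74

74


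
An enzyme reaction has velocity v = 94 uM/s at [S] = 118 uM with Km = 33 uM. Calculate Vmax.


Vmax = v * (Km + [S]) / [S]
Vmax = 94 * (33 + 118) / 118
Vmax = 120.2881 uM/s

120.2881 uM/s


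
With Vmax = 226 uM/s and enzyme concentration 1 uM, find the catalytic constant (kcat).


kcat = Vmax / [E]t
kcat = 226 / 1
kcat = 226.0 s^-1

226.0 s^-1


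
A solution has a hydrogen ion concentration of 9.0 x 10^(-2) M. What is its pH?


pH = -log10([H+])
pH = -log10(9.0 x 10^(-2))
pH = 1.0458

1.0458


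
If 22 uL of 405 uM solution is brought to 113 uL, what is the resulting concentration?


C2 = C1 * V1 / V2
C2 = 405 * 22 / 113
C2 = 78.8496 uM

78.8496 uM


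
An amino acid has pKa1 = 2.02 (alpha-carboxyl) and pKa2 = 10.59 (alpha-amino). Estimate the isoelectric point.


pI = (pKa1 + pKa2) / 2
pI = (2.02 + 10.59) / 2
pI = 6.305

6.305


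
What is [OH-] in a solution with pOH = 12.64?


[OH-] = 10^(-pOH)
[OH-] = 10^(-12.64)
[OH-] = 2.291e-13 M

2.291e-13 M


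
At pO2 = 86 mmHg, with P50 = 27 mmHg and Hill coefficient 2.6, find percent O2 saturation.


Y = pO2^n / (P50^n + pO2^n)
Y = 86^2.6 / (27^2.6 + 86^2.6)
Y = 95.31%

95.31%


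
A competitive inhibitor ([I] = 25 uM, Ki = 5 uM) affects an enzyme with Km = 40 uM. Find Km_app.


Km_app = Km * (1 + [I]/Ki)
Km_app = 40 * (1 + 25/5)
Km_app = 240.0 uM

240.0 uM


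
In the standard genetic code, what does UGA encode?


Standard genetic code lookup.
Codon UGA -> Stop

Stop


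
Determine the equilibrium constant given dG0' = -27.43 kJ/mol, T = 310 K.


Keq = exp(-dG0 * 1000 / (R * T))
Keq = exp(-(-27.43) * 1000 / (8.314 * 310))
Keq = 41888.0436

41888.0436


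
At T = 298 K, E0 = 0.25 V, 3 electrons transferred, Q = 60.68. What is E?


E = E0 - (RT/nF) * ln(Q)
E = 0.25 - (8.314 * 298 / (3 * 96485)) * ln(60.68)
E = 0.2149 V

0.2149 V


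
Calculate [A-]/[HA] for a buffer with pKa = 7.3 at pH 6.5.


[A-]/[HA] = 10^(pH - pKa)
= 10^(6.5 - 7.3)
= 0.1585

0.1585


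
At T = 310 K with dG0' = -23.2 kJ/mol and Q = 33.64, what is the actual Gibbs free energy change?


dG = dG0' + RT * ln(Q) / 1000
dG = -23.2 + 8.314 * 310 * ln(33.64) / 1000
dG = -14.1388 kJ/mol

-14.1388 kJ/mol


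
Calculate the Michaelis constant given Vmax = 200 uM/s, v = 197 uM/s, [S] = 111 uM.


Km = [S] * (Vmax - v) / v
Km = 111 * (200 - 197) / 197
Km = 1.6904 uM

1.6904 uM


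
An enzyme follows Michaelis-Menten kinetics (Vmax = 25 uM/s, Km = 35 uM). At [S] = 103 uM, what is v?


v = Vmax * [S] / (Km + [S])
v = 25 * 103 / (35 + 103)
v = 18.6594 uM/s

18.6594 uM/s


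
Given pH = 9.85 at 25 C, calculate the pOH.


pOH = 14 - pH
pOH = 14 - 9.85
pOH = 4.15

4.15


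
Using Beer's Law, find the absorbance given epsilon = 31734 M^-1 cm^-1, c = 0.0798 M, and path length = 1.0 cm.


A = epsilon * c * l
A = 31734 * 0.0798 * 1.0
A = 2532.3732

2532.3732


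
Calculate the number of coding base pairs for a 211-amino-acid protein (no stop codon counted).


Each amino acid = 1 codon = 3 bp
bp = 211 * 3 = 633 bp

633 bp


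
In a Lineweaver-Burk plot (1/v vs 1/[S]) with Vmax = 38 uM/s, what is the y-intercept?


y-intercept = 1/Vmax
= 1/38
= 0.0263 s/uM

0.0263 s/uM


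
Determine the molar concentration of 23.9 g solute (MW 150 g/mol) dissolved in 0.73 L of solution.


C = (mass / MW) / volume
C = (23.9 / 150) / 0.73
C = 0.2183 M

0.2183 M


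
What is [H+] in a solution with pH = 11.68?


[H+] = 10^(-pH)
[H+] = 10^(-11.68)
[H+] = 2.089e-12 M

2.089e-12 M


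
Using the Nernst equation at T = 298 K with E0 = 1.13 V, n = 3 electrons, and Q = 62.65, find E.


E = E0 - (RT/nF) * ln(Q)
E = 1.13 - (8.314 * 298 / (3 * 96485)) * ln(62.65)
E = 1.0946 V

1.0946 V


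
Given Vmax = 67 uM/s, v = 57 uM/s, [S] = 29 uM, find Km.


Km = [S] * (Vmax - v) / v
Km = 29 * (67 - 57) / 57
Km = 5.0877 uM

5.0877 uM


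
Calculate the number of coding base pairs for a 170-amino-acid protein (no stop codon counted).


Each amino acid = 1 codon = 3 bp
bp = 170 * 3 = 510 bp

510 bp


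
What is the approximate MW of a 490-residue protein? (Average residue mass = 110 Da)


MW = n_residues * 110 Da
MW = 490 * 110
MW = 53900 Da

53900 Da


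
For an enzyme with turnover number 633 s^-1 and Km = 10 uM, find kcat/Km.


Catalytic efficiency = kcat / Km
= 633 / 10
= 63.3 uM^-1*s^-1

63.3 uM^-1*s^-1


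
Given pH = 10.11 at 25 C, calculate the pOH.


pOH = 14 - pH
pOH = 14 - 10.11
pOH = 3.89

3.89


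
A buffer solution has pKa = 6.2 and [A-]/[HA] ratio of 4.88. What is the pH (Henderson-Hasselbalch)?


pH = pKa + log10([A-]/[HA])
pH = 6.2 + log10(4.88)
pH = 6.8884

6.8884


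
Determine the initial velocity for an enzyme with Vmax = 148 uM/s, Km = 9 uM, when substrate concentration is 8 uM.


v = Vmax * [S] / (Km + [S])
v = 148 * 8 / (9 + 8)
v = 69.6471 uM/s

69.6471 uM/s


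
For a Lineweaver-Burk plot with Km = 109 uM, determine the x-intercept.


x-intercept = -1/Km
= -1/109
= -0.0092 1/uM

-0.0092 1/uM


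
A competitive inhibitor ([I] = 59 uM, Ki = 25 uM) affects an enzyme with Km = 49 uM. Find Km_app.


Km_app = Km * (1 + [I]/Ki)
Km_app = 49 * (1 + 59/25)
Km_app = 164.64 uM

164.64 uM


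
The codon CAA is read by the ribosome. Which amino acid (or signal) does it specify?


Standard genetic code lookup.
Codon CAA -> Gln

Gln


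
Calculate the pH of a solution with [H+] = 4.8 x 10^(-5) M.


pH = -log10([H+])
pH = -log10(4.8 x 10^(-5))
pH = 4.3188

4.3188


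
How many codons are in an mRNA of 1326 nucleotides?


codons = nucleotides / 3
codons = 1326 / 3 = 442

442


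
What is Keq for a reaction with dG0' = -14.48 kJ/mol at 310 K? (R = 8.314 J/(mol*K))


Keq = exp(-dG0 * 1000 / (R * T))
Keq = exp(-(-14.48) * 1000 / (8.314 * 310))
Keq = 275.392

275.392


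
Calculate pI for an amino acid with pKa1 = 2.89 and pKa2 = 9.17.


pI = (pKa1 + pKa2) / 2
pI = (2.89 + 9.17) / 2
pI = 6.03

6.03


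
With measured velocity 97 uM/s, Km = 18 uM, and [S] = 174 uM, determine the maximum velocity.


Vmax = v * (Km + [S]) / [S]
Vmax = 97 * (18 + 174) / 174
Vmax = 107.0345 uM/s

107.0345 uM/s


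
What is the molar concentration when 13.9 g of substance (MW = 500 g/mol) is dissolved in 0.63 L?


C = (mass / MW) / volume
C = (13.9 / 500) / 0.63
C = 0.0441 M

0.0441 M


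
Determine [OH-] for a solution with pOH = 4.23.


[OH-] = 10^(-pOH)
[OH-] = 10^(-4.23)
[OH-] = 5.888e-05 M

5.888e-05 M


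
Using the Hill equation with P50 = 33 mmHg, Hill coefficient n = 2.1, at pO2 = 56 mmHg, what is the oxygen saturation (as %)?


Y = pO2^n / (P50^n + pO2^n)
Y = 56^2.1 / (33^2.1 + 56^2.1)
Y = 75.22%

75.22%


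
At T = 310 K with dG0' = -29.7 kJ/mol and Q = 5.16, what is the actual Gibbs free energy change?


dG = dG0' + RT * ln(Q) / 1000
dG = -29.7 + 8.314 * 310 * ln(5.16) / 1000
dG = -25.4707 kJ/mol

-25.4707 kJ/mol


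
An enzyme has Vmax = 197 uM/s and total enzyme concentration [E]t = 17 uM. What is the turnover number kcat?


kcat = Vmax / [E]t
kcat = 197 / 17
kcat = 11.5882 s^-1

11.5882 s^-1


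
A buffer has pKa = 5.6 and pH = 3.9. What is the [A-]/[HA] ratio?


[A-]/[HA] = 10^(pH - pKa)
= 10^(3.9 - 5.6)
= 0.02

0.02


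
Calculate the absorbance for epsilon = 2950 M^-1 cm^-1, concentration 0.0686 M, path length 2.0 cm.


A = epsilon * c * l
A = 2950 * 0.0686 * 2.0
A = 404.74

404.74


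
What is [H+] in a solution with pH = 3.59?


[H+] = 10^(-pH)
[H+] = 10^(-3.59)
[H+] = 2.570e-04 M

2.570e-04 M


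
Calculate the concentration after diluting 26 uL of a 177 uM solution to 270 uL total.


C2 = C1 * V1 / V2
C2 = 177 * 26 / 270
C2 = 17.0444 uM

17.0444 uM


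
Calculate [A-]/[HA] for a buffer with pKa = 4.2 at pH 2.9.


[A-]/[HA] = 10^(pH - pKa)
= 10^(2.9 - 4.2)
= 0.0501

0.0501


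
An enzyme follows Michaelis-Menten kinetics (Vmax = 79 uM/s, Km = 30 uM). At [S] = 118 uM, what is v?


v = Vmax * [S] / (Km + [S])
v = 79 * 118 / (30 + 118)
v = 62.9865 uM/s

62.9865 uM/s


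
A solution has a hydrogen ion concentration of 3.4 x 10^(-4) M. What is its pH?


pH = -log10([H+])
pH = -log10(3.4 x 10^(-4))
pH = 3.4685

3.4685


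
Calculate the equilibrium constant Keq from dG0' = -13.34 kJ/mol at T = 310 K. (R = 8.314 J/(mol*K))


Keq = exp(-dG0 * 1000 / (R * T))
Keq = exp(-(-13.34) * 1000 / (8.314 * 310))
Keq = 176.9521

176.9521


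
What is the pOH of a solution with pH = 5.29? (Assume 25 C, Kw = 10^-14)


pOH = 14 - pH
pOH = 14 - 5.29
pOH = 8.71

8.71


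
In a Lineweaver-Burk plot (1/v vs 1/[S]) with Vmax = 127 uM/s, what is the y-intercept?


y-intercept = 1/Vmax
= 1/127
= 0.0079 s/uM

0.0079 s/uM


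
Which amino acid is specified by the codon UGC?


Standard genetic code lookup.
Codon UGC -> Cys

Cys


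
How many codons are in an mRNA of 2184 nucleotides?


codons = nucleotides / 3
codons = 2184 / 3 = 728

728


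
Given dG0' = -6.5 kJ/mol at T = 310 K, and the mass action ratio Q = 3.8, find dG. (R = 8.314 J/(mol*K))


dG = dG0' + RT * ln(Q) / 1000
dG = -6.5 + 8.314 * 310 * ln(3.8) / 1000
dG = -3.0592 kJ/mol

-3.0592 kJ/mol


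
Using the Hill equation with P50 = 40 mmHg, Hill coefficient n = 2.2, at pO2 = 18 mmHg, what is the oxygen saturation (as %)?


Y = pO2^n / (P50^n + pO2^n)
Y = 18^2.2 / (40^2.2 + 18^2.2)
Y = 14.72%

14.72%


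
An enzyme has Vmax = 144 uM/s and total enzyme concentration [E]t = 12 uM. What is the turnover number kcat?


kcat = Vmax / [E]t
kcat = 144 / 12
kcat = 12.0 s^-1

12.0 s^-1


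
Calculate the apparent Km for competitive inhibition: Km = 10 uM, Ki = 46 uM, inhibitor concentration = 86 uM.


Km_app = Km * (1 + [I]/Ki)
Km_app = 10 * (1 + 86/46)
Km_app = 28.6957 uM

28.6957 uM


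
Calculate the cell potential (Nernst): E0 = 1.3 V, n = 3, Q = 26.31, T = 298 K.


E = E0 - (RT/nF) * ln(Q)
E = 1.3 - (8.314 * 298 / (3 * 96485)) * ln(26.31)
E = 1.272 V

1.272 V


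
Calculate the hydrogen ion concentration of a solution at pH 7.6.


[H+] = 10^(-pH)
[H+] = 10^(-7.6)
[H+] = 2.512e-08 M

2.512e-08 M


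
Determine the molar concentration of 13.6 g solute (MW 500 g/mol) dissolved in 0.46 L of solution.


C = (mass / MW) / volume
C = (13.6 / 500) / 0.46
C = 0.0591 M

0.0591 M


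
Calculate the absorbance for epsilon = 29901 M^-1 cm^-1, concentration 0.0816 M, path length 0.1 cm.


A = epsilon * c * l
A = 29901 * 0.0816 * 0.1
A = 243.9922

243.9922


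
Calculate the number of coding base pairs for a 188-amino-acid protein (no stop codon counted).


Each amino acid = 1 codon = 3 bp
bp = 188 * 3 = 564 bp

564 bp


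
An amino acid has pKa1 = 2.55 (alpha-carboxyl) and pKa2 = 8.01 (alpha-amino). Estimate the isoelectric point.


pI = (pKa1 + pKa2) / 2
pI = (2.55 + 8.01) / 2
pI = 5.28

5.28


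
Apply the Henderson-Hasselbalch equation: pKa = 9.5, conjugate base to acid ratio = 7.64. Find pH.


pH = pKa + log10([A-]/[HA])
pH = 9.5 + log10(7.64)
pH = 10.3831

10.3831


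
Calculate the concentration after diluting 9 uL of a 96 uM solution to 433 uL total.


C2 = C1 * V1 / V2
C2 = 96 * 9 / 433
C2 = 1.9954 uM

1.9954 uM


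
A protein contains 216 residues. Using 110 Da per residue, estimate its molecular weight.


MW = n_residues * 110 Da
MW = 216 * 110
MW = 23760 Da

23760 Da


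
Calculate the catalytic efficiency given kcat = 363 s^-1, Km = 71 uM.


Catalytic efficiency = kcat / Km
= 363 / 71
= 5.1127 uM^-1*s^-1

5.1127 uM^-1*s^-1


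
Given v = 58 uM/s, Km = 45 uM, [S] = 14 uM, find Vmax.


Vmax = v * (Km + [S]) / [S]
Vmax = 58 * (45 + 14) / 14
Vmax = 244.4286 uM/s

244.4286 uM/s


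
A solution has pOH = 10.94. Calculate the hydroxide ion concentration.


[OH-] = 10^(-pOH)
[OH-] = 10^(-10.94)
[OH-] = 1.148e-11 M

1.148e-11 M


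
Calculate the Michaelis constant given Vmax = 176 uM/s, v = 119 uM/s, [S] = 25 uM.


Km = [S] * (Vmax - v) / v
Km = 25 * (176 - 119) / 119
Km = 11.9748 uM

11.9748 uM


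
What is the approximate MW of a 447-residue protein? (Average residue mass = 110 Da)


MW = n_residues * 110 Da
MW = 447 * 110
MW = 49170 Da

49170 Da


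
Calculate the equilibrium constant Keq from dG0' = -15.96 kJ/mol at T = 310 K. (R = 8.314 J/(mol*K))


Keq = exp(-dG0 * 1000 / (R * T))
Keq = exp(-(-15.96) * 1000 / (8.314 * 310))
Keq = 489.0335

489.0335


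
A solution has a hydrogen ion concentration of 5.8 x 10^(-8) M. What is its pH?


pH = -log10([H+])
pH = -log10(5.8 x 10^(-8))
pH = 7.2366

7.2366


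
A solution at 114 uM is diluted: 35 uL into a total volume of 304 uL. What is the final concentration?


C2 = C1 * V1 / V2
C2 = 114 * 35 / 304
C2 = 13.125 uM

13.125 uM


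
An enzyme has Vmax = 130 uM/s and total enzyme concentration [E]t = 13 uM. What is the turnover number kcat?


kcat = Vmax / [E]t
kcat = 130 / 13
kcat = 10.0 s^-1

10.0 s^-1


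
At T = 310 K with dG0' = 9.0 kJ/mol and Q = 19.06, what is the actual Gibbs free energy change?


dG = dG0' + RT * ln(Q) / 1000
dG = 9.0 + 8.314 * 310 * ln(19.06) / 1000
dG = 16.5969 kJ/mol

16.5969 kJ/mol


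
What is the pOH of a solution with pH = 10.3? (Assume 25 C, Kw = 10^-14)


pOH = 14 - pH
pOH = 14 - 10.3
pOH = 3.7

3.7


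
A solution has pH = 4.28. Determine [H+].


[H+] = 10^(-pH)
[H+] = 10^(-4.28)
[H+] = 5.248e-05 M

5.248e-05 M


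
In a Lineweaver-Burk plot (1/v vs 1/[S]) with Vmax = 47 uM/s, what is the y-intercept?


y-intercept = 1/Vmax
= 1/47
= 0.0213 s/uM

0.0213 s/uM


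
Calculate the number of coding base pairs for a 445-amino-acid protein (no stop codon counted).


Each amino acid = 1 codon = 3 bp
bp = 445 * 3 = 1335 bp

1335 bp


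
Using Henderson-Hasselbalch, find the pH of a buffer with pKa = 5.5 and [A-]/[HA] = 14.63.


pH = pKa + log10([A-]/[HA])
pH = 5.5 + log10(14.63)
pH = 6.6652

6.6652


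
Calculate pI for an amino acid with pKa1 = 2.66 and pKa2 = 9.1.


pI = (pKa1 + pKa2) / 2
pI = (2.66 + 9.1) / 2
pI = 5.88

5.88


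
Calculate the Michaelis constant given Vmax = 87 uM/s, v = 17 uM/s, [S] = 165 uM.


Km = [S] * (Vmax - v) / v
Km = 165 * (87 - 17) / 17
Km = 679.4118 uM

679.4118 uM


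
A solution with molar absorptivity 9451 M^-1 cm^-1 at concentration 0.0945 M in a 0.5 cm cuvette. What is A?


A = epsilon * c * l
A = 9451 * 0.0945 * 0.5
A = 446.5598

446.5598


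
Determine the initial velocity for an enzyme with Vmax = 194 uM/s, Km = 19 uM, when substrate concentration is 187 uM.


v = Vmax * [S] / (Km + [S])
v = 194 * 187 / (19 + 187)
v = 176.1068 uM/s

176.1068 uM/s


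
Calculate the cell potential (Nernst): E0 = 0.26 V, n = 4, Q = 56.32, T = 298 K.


E = E0 - (RT/nF) * ln(Q)
E = 0.26 - (8.314 * 298 / (4 * 96485)) * ln(56.32)
E = 0.2341 V

0.2341 V


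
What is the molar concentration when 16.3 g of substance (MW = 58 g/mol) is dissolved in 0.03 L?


C = (mass / MW) / volume
C = (16.3 / 58) / 0.03
C = 9.3678 M

9.3678 M


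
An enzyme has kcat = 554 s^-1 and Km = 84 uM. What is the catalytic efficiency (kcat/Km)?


Catalytic efficiency = kcat / Km
= 554 / 84
= 6.5952 uM^-1*s^-1

6.5952 uM^-1*s^-1


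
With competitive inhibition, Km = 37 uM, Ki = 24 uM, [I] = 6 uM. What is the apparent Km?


Km_app = Km * (1 + [I]/Ki)
Km_app = 37 * (1 + 6/24)
Km_app = 46.25 uM

46.25 uM


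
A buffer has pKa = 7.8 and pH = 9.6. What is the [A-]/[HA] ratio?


[A-]/[HA] = 10^(pH - pKa)
= 10^(9.6 - 7.8)
= 63.0957

63.0957


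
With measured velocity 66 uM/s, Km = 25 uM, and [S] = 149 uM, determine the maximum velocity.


Vmax = v * (Km + [S]) / [S]
Vmax = 66 * (25 + 149) / 149
Vmax = 77.0738 uM/s

77.0738 uM/s


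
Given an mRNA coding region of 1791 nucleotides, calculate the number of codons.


codons = nucleotides / 3
codons = 1791 / 3 = 597

597


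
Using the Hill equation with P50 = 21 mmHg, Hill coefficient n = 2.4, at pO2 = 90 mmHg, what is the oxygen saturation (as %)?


Y = pO2^n / (P50^n + pO2^n)
Y = 90^2.4 / (21^2.4 + 90^2.4)
Y = 97.05%

97.05%


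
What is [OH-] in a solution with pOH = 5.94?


[OH-] = 10^(-pOH)
[OH-] = 10^(-5.94)
[OH-] = 1.148e-06 M

1.148e-06 M


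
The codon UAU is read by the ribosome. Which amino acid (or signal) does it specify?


Standard genetic code lookup.
Codon UAU -> Tyr

Tyr


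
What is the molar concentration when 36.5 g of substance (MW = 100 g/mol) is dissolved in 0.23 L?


C = (mass / MW) / volume
C = (36.5 / 100) / 0.23
C = 1.587 M

1.587 M


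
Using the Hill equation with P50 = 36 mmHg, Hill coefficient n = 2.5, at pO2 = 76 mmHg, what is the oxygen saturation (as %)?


Y = pO2^n / (P50^n + pO2^n)
Y = 76^2.5 / (36^2.5 + 76^2.5)
Y = 86.62%

86.62%


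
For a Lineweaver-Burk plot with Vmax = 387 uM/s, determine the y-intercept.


y-intercept = 1/Vmax
= 1/387
= 0.0026 s/uM

0.0026 s/uM


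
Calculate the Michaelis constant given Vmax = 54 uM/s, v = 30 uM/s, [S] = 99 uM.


Km = [S] * (Vmax - v) / v
Km = 99 * (54 - 30) / 30
Km = 79.2 uM

79.2 uM


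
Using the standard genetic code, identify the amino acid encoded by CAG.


Standard genetic code lookup.
Codon CAG -> Gln

Gln


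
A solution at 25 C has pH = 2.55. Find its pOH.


pOH = 14 - pH
pOH = 14 - 2.55
pOH = 11.45

11.45


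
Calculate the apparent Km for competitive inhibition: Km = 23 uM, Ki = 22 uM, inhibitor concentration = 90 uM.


Km_app = Km * (1 + [I]/Ki)
Km_app = 23 * (1 + 90/22)
Km_app = 117.0909 uM

117.0909 uM


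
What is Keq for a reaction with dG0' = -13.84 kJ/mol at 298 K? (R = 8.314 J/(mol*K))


Keq = exp(-dG0 * 1000 / (R * T))
Keq = exp(-(-13.84) * 1000 / (8.314 * 298))
Keq = 266.6973

266.6973


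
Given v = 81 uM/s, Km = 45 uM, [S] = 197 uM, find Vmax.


Vmax = v * (Km + [S]) / [S]
Vmax = 81 * (45 + 197) / 197
Vmax = 99.5025 uM/s

99.5025 uM/s


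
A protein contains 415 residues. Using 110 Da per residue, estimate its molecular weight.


MW = n_residues * 110 Da
MW = 415 * 110
MW = 45650 Da

45650 Da


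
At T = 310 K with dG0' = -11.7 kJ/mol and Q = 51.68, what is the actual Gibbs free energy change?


dG = dG0' + RT * ln(Q) / 1000
dG = -11.7 + 8.314 * 310 * ln(51.68) / 1000
dG = -1.5322 kJ/mol

-1.5322 kJ/mol


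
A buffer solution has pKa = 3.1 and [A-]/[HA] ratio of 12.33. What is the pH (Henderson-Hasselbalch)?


pH = pKa + log10([A-]/[HA])
pH = 3.1 + log10(12.33)
pH = 4.191

4.191


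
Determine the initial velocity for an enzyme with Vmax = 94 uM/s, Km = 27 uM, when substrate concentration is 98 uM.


v = Vmax * [S] / (Km + [S])
v = 94 * 98 / (27 + 98)
v = 73.696 uM/s

73.696 uM/s


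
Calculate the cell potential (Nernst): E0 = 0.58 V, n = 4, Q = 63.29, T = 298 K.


E = E0 - (RT/nF) * ln(Q)
E = 0.58 - (8.314 * 298 / (4 * 96485)) * ln(63.29)
E = 0.5534 V

0.5534 V


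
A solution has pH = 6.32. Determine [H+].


[H+] = 10^(-pH)
[H+] = 10^(-6.32)
[H+] = 4.786e-07 M

4.786e-07 M


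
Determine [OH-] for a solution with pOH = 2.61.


[OH-] = 10^(-pOH)
[OH-] = 10^(-2.61)
[OH-] = 0.0025 M

0.0025 M


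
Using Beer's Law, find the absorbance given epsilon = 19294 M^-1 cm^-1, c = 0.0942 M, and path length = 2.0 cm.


A = epsilon * c * l
A = 19294 * 0.0942 * 2.0
A = 3634.9896

3634.9896


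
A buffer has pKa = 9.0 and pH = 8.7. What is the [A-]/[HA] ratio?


[A-]/[HA] = 10^(pH - pKa)
= 10^(8.7 - 9.0)
= 0.5012

0.5012


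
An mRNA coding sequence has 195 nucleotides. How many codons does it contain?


codons = nucleotides / 3
codons = 195 / 3 = 65

65


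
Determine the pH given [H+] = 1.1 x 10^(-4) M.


pH = -log10([H+])
pH = -log10(1.1 x 10^(-4))
pH = 3.9586

3.9586


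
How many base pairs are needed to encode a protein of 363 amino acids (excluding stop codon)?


Each amino acid = 1 codon = 3 bp
bp = 363 * 3 = 1089 bp

1089 bp


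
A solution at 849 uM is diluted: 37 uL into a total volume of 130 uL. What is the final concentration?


C2 = C1 * V1 / V2
C2 = 849 * 37 / 130
C2 = 241.6385 uM

241.6385 uM


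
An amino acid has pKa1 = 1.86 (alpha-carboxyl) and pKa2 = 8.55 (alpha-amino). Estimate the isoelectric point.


pI = (pKa1 + pKa2) / 2
pI = (1.86 + 8.55) / 2
pI = 5.205

5.205


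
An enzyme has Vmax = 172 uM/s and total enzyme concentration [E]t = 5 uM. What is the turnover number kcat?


kcat = Vmax / [E]t
kcat = 172 / 5
kcat = 34.4 s^-1

34.4 s^-1


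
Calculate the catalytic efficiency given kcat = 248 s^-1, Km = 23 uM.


Catalytic efficiency = kcat / Km
= 248 / 23
= 10.7826 uM^-1*s^-1

10.7826 uM^-1*s^-1


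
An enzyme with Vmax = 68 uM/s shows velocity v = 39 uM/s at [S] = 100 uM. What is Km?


Km = [S] * (Vmax - v) / v
Km = 100 * (68 - 39) / 39
Km = 74.359 uM

74.359 uM


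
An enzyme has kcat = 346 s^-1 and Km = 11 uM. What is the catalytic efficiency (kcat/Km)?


Catalytic efficiency = kcat / Km
= 346 / 11
= 31.4545 uM^-1*s^-1

31.4545 uM^-1*s^-1


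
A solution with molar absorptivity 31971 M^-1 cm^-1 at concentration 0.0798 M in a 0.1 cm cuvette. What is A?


A = epsilon * c * l
A = 31971 * 0.0798 * 0.1
A = 255.1286

255.1286


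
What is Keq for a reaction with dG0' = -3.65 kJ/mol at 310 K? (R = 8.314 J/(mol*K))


Keq = exp(-dG0 * 1000 / (R * T))
Keq = exp(-(-3.65) * 1000 / (8.314 * 310))
Keq = 4.1214

4.1214


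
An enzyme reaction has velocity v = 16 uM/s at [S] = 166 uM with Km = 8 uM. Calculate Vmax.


Vmax = v * (Km + [S]) / [S]
Vmax = 16 * (8 + 166) / 166
Vmax = 16.7711 uM/s

16.7711 uM/s


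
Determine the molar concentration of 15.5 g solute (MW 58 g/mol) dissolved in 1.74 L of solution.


C = (mass / MW) / volume
C = (15.5 / 58) / 1.74
C = 0.1536 M

0.1536 M


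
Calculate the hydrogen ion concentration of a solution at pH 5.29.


[H+] = 10^(-pH)
[H+] = 10^(-5.29)
[H+] = 5.129e-06 M

5.129e-06 M


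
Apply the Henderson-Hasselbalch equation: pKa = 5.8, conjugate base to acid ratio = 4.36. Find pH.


pH = pKa + log10([A-]/[HA])
pH = 5.8 + log10(4.36)
pH = 6.4395

6.4395


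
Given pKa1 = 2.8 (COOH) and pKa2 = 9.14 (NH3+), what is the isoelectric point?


pI = (pKa1 + pKa2) / 2
pI = (2.8 + 9.14) / 2
pI = 5.97

5.97


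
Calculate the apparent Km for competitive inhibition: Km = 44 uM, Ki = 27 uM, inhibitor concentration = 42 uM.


Km_app = Km * (1 + [I]/Ki)
Km_app = 44 * (1 + 42/27)
Km_app = 112.4444 uM

112.4444 uM


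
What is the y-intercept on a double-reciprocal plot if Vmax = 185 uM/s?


y-intercept = 1/Vmax
= 1/185
= 0.0054 s/uM

0.0054 s/uM


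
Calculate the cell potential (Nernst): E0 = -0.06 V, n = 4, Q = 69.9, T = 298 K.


E = E0 - (RT/nF) * ln(Q)
E = -0.06 - (8.314 * 298 / (4 * 96485)) * ln(69.9)
E = -0.0873 V

-0.0873 V


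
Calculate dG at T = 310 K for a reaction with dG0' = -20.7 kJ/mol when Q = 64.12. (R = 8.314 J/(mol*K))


dG = dG0' + RT * ln(Q) / 1000
dG = -20.7 + 8.314 * 310 * ln(64.12) / 1000
dG = -9.9763 kJ/mol

-9.9763 kJ/mol


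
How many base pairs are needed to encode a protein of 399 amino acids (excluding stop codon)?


Each amino acid = 1 codon = 3 bp
bp = 399 * 3 = 1197 bp

1197 bp


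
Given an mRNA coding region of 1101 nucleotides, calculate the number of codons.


codons = nucleotides / 3
codons = 1101 / 3 = 367

367


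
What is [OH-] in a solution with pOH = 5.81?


[OH-] = 10^(-pOH)
[OH-] = 10^(-5.81)
[OH-] = 1.549e-06 M

1.549e-06 M


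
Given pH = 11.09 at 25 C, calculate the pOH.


pOH = 14 - pH
pOH = 14 - 11.09
pOH = 2.91

2.91


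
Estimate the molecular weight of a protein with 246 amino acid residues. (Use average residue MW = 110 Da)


MW = n_residues * 110 Da
MW = 246 * 110
MW = 27060 Da

27060 Da


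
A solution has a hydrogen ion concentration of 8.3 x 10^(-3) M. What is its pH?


pH = -log10([H+])
pH = -log10(8.3 x 10^(-3))
pH = 2.0809

2.0809


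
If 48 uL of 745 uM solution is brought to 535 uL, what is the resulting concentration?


C2 = C1 * V1 / V2
C2 = 745 * 48 / 535
C2 = 66.8411 uM

66.8411 uM


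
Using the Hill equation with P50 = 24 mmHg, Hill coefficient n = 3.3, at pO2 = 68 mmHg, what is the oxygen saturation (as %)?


Y = pO2^n / (P50^n + pO2^n)
Y = 68^3.3 / (24^3.3 + 68^3.3)
Y = 96.88%

96.88%


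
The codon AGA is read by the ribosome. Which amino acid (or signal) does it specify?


Standard genetic code lookup.
Codon AGA -> Arg

Arg


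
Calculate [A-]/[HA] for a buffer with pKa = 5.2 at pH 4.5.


[A-]/[HA] = 10^(pH - pKa)
= 10^(4.5 - 5.2)
= 0.1995

0.1995


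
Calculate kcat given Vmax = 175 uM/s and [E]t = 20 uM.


kcat = Vmax / [E]t
kcat = 175 / 20
kcat = 8.75 s^-1

8.75 s^-1


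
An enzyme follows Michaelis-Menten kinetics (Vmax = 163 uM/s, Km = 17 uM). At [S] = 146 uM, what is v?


v = Vmax * [S] / (Km + [S])
v = 163 * 146 / (17 + 146)
v = 146.0 uM/s

146.0 uM/s


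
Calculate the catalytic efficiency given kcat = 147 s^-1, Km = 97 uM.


Catalytic efficiency = kcat / Km
= 147 / 97
= 1.5155 uM^-1*s^-1

1.5155 uM^-1*s^-1


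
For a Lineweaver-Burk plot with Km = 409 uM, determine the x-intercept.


x-intercept = -1/Km
= -1/409
= -0.0024 1/uM

-0.0024 1/uM


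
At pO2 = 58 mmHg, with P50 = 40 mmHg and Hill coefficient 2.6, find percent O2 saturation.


Y = pO2^n / (P50^n + pO2^n)
Y = 58^2.6 / (40^2.6 + 58^2.6)
Y = 72.43%

72.43%


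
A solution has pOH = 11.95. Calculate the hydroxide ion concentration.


[OH-] = 10^(-pOH)
[OH-] = 10^(-11.95)
[OH-] = 1.122e-12 M

1.122e-12 M


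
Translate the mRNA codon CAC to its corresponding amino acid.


Standard genetic code lookup.
Codon CAC -> His

His


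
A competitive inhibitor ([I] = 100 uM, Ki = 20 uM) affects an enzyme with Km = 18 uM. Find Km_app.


Km_app = Km * (1 + [I]/Ki)
Km_app = 18 * (1 + 100/20)
Km_app = 108.0 uM

108.0 uM


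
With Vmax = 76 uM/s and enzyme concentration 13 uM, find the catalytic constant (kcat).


kcat = Vmax / [E]t
kcat = 76 / 13
kcat = 5.8462 s^-1

5.8462 s^-1


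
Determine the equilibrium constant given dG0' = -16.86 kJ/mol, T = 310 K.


Keq = exp(-dG0 * 1000 / (R * T))
Keq = exp(-(-16.86) * 1000 / (8.314 * 310))
Keq = 693.4147

693.4147


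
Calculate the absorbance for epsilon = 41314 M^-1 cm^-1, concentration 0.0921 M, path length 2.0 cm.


A = epsilon * c * l
A = 41314 * 0.0921 * 2.0
A = 7610.0388

7610.0388


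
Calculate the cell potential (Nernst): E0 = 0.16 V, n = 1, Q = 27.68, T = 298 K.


E = E0 - (RT/nF) * ln(Q)
E = 0.16 - (8.314 * 298 / (1 * 96485)) * ln(27.68)
E = 0.0747 V

0.0747 V


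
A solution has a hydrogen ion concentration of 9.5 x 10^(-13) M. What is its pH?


pH = -log10([H+])
pH = -log10(9.5 x 10^(-13))
pH = 12.0223

12.0223


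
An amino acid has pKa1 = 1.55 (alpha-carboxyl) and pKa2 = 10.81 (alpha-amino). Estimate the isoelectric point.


pI = (pKa1 + pKa2) / 2
pI = (1.55 + 10.81) / 2
pI = 6.18

6.18


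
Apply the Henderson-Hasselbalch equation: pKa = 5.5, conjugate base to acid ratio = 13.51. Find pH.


pH = pKa + log10([A-]/[HA])
pH = 5.5 + log10(13.51)
pH = 6.6307

6.6307


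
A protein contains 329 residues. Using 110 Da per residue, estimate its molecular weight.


MW = n_residues * 110 Da
MW = 329 * 110
MW = 36190 Da

36190 Da


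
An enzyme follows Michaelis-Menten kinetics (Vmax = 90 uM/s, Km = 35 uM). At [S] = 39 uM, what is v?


v = Vmax * [S] / (Km + [S])
v = 90 * 39 / (35 + 39)
v = 47.4324 uM/s

47.4324 uM/s


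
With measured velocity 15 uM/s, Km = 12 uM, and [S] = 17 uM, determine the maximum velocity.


Vmax = v * (Km + [S]) / [S]
Vmax = 15 * (12 + 17) / 17
Vmax = 25.5882 uM/s

25.5882 uM/s


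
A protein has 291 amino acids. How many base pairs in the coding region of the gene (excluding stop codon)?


Each amino acid = 1 codon = 3 bp
bp = 291 * 3 = 873 bp

873 bp


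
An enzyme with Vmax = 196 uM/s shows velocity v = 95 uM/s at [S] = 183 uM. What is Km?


Km = [S] * (Vmax - v) / v
Km = 183 * (196 - 95) / 95
Km = 194.5579 uM

194.5579 uM


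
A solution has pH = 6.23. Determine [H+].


[H+] = 10^(-pH)
[H+] = 10^(-6.23)
[H+] = 5.888e-07 M

5.888e-07 M


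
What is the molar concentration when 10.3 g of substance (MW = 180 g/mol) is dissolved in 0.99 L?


C = (mass / MW) / volume
C = (10.3 / 180) / 0.99
C = 0.0578 M

0.0578 M


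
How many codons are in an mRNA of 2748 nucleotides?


codons = nucleotides / 3
codons = 2748 / 3 = 916

916


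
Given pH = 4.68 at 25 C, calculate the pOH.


pOH = 14 - pH
pOH = 14 - 4.68
pOH = 9.32

9.32


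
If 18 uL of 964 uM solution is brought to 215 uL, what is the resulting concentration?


C2 = C1 * V1 / V2
C2 = 964 * 18 / 215
C2 = 80.707 uM

80.707 uM


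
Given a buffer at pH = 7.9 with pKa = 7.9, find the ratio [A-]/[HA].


[A-]/[HA] = 10^(pH - pKa)
= 10^(7.9 - 7.9)
= 1.0

1.0


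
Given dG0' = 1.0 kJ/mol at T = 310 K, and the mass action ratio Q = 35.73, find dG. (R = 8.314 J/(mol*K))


dG = dG0' + RT * ln(Q) / 1000
dG = 1.0 + 8.314 * 310 * ln(35.73) / 1000
dG = 10.2165 kJ/mol

10.2165 kJ/mol


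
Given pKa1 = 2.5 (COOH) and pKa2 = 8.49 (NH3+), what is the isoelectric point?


pI = (pKa1 + pKa2) / 2
pI = (2.5 + 8.49) / 2
pI = 5.495

5.495


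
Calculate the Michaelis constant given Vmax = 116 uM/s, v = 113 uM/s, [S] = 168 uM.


Km = [S] * (Vmax - v) / v
Km = 168 * (116 - 113) / 113
Km = 4.4602 uM

4.4602 uM


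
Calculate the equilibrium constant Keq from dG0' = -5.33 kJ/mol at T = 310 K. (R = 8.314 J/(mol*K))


Keq = exp(-dG0 * 1000 / (R * T))
Keq = exp(-(-5.33) * 1000 / (8.314 * 310))
Keq = 7.9092

7.9092


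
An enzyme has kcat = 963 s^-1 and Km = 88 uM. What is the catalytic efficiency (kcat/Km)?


Catalytic efficiency = kcat / Km
= 963 / 88
= 10.9432 uM^-1*s^-1

10.9432 uM^-1*s^-1


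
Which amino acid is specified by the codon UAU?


Standard genetic code lookup.
Codon UAU -> Tyr

Tyr


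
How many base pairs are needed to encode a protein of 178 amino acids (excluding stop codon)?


Each amino acid = 1 codon = 3 bp
bp = 178 * 3 = 534 bp

534 bp


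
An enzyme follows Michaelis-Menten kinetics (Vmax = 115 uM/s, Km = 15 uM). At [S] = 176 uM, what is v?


v = Vmax * [S] / (Km + [S])
v = 115 * 176 / (15 + 176)
v = 105.9686 uM/s

105.9686 uM/s


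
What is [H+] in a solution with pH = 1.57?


[H+] = 10^(-pH)
[H+] = 10^(-1.57)
[H+] = 0.0269 M

0.0269 M


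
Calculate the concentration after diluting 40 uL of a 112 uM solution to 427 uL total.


C2 = C1 * V1 / V2
C2 = 112 * 40 / 427
C2 = 10.4918 uM

10.4918 uM


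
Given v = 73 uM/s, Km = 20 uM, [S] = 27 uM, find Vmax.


Vmax = v * (Km + [S]) / [S]
Vmax = 73 * (20 + 27) / 27
Vmax = 127.0741 uM/s

127.0741 uM/s


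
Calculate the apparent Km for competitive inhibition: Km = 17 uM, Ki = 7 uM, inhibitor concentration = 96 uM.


Km_app = Km * (1 + [I]/Ki)
Km_app = 17 * (1 + 96/7)
Km_app = 250.1429 uM

250.1429 uM
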